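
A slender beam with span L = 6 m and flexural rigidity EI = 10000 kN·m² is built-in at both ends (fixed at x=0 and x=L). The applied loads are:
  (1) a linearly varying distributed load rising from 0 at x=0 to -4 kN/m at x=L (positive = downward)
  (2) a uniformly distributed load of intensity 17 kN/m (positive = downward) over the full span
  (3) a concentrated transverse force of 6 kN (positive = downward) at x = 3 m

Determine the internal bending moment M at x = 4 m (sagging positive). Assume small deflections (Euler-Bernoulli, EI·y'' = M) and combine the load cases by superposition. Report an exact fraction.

M(4) = 1441/90 kN·m

Load 1 — triangular load w₀=-4 kN/m (0→w₀ over full span):
  M_1 = 3w₀Lx/20 - w₀L²/30 - w₀x³/(6L) = 3·(-4)·6·4/20 - (-4)·6²/30 - (-4)·4³/(6·6) = -112/45 kN·m
Load 2 — uniform load w=17 kN/m over full span:
  M_2 = wLx/2 - wL²/12 - wx²/2 = 17·6·4/2 - 17·6²/12 - 17·4²/2 = 17 kN·m
Load 3 — point force P=6 kN at a=3 m (b=L-a=3):
  M_3 = Pa²(a+3b)(L-x)/L³ - Pa²b/L²  [x>a] = 6·3²·(3+3·3)·(6-4)/6³ - 6·3²·3/6² = 3/2 kN·m
Superposition: M = Σ M_i = 1441/90 kN·m ≈ 16.011111 kN·m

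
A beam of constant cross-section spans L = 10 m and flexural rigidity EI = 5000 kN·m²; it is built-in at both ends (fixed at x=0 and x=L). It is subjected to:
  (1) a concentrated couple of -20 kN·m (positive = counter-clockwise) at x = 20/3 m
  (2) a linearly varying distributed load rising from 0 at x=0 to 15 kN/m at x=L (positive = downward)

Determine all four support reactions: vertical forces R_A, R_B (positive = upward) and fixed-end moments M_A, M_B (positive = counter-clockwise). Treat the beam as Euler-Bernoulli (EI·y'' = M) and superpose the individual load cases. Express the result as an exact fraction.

Load 1 — applied couple M₀=-20 kN·m at a=20/3 m (b=L-a=10/3):
  R_A = 6M₀ab/L³ = 6·(-20)·(20/3)·(10/3)/10³ = -8/3 kN
  M_A = M₀b(2a-b)/L² = (-20)·(10/3)·(2·(20/3)-(10/3))/10² = -20/3 kN·m
  R_B = -6M₀ab/L³ = -6·(-20)·(20/3)·(10/3)/10³ = 8/3 kN
  M_B = M₀a(2b-a)/L² = (-20)·(20/3)·(2·(10/3)-(20/3))/10² = 0 kN·m
Load 2 — triangular load w₀=15 kN/m (0→w₀ over full span):
  R_A = 3w₀L/20 = 3·15·10/20 = 45/2 kN
  M_A = w₀L²/30 = 15·10²/30 = 50 kN·m
  R_B = 7w₀L/20 = 7·15·10/20 = 105/2 kN
  M_B = -w₀L²/20 = -15·10²/20 = -75 kN·m
Superposition: R_A = 119/6 kN, M_A = 130/3 kN·m, R_B = 331/6 kN, M_B = -75 kN·m

R_A = 119/6 kN, M_A = 130/3 kN·m, R_B = 331/6 kN, M_B = -75 kN·m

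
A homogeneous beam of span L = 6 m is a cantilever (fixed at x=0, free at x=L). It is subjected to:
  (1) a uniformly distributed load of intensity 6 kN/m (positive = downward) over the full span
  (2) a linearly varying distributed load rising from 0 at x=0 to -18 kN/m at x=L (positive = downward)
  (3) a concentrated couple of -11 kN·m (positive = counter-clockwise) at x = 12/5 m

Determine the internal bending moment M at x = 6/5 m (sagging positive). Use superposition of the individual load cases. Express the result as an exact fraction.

M(6/5) = 8993/125 kN·m

Load 1 — uniform load w=6 kN/m over full span:
  M_1 = -w(L-x)²/2 = -6·(6-(6/5))²/2 = -1728/25 kN·m
Load 2 — triangular load w₀=-18 kN/m (0→w₀ over full span):
  M_2 = w₀Lx/2 - w₀L²/3 - w₀x³/(6L) = (-18)·6·(6/5)/2 - (-18)·6²/3 - (-18)·(6/5)³/(6·6) = 19008/125 kN·m
Load 3 — applied couple M₀=-11 kN·m at a=12/5 m (b=L-a=18/5):
  M_3 = M₀  [x≤a] = (-11) = -11 kN·m
Superposition: M = Σ M_i = 8993/125 kN·m ≈ 71.944000 kN·m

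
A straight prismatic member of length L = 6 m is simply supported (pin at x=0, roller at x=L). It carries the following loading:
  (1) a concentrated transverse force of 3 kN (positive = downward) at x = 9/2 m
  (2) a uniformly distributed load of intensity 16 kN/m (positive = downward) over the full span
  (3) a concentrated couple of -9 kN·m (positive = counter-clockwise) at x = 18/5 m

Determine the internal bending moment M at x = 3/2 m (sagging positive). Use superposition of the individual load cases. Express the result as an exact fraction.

Load 1 — point force P=3 kN at a=9/2 m (b=L-a=3/2):
  M_1 = Pbx/L  [x≤a] = 3·(3/2)·(3/2)/6 = 9/8 kN·m
Load 2 — uniform load w=16 kN/m over full span:
  M_2 = wx(L-x)/2 = 16·(3/2)·(6-(3/2))/2 = 54 kN·m
Load 3 — applied couple M₀=-9 kN·m at a=18/5 m (b=L-a=12/5):
  M_3 = M₀x/L  [x≤a] = (-9)·(3/2)/6 = -9/4 kN·m
Superposition: M = Σ M_i = 423/8 kN·m ≈ 52.875000 kN·m

M(3/2) = 423/8 kN·m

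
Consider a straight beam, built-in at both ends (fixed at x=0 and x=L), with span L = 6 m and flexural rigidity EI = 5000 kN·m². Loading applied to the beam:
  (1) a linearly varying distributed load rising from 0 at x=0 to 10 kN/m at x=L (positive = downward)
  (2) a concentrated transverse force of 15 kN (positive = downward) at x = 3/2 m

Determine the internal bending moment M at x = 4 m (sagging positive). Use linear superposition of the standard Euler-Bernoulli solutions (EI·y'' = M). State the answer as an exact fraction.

M(4) = 1927/288 kN·m

Load 1 — triangular load w₀=10 kN/m (0→w₀ over full span):
  M_1 = 3w₀Lx/20 - w₀L²/30 - w₀x³/(6L) = 3·10·6·4/20 - 10·6²/30 - 10·4³/(6·6) = 56/9 kN·m
Load 2 — point force P=15 kN at a=3/2 m (b=L-a=9/2):
  M_2 = Pa²(a+3b)(L-x)/L³ - Pa²b/L²  [x>a] = 15·(3/2)²·((3/2)+3·(9/2))·(6-4)/6³ - 15·(3/2)²·(9/2)/6² = 15/32 kN·m
Superposition: M = Σ M_i = 1927/288 kN·m ≈ 6.690972 kN·m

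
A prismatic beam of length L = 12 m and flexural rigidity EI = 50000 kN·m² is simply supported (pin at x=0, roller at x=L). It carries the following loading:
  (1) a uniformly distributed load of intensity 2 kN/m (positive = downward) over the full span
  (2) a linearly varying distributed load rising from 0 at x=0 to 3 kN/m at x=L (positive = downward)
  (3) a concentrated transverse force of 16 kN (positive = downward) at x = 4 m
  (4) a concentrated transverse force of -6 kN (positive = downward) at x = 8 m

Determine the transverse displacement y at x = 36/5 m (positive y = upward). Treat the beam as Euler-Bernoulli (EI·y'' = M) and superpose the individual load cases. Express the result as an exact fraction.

y(36/5) = -3433948/146484375 m

Load 1 — uniform load w=2 kN/m over full span:
  y_1 = -wx(L³-2Lx²+x³)/(24EI) = -2·(36/5)·(12³-2·12·(36/5)²+(36/5)³)/(24·50000) = -20088/1953125 m
Load 2 — triangular load w₀=3 kN/m (0→w₀ over full span):
  y_2 = -w₀x(7L⁴-10L²x²+3x⁴)/(360LEI) = -3·(36/5)·(7·12⁴-10·12²·(36/5)²+3·(36/5)⁴)/(360·12·50000) = -383616/48828125 m
Load 3 — point force P=16 kN at a=4 m (b=L-a=8):
  y_3 = -Pa(L-x)(2Lx-a²-x²)/(6LEI)  [x>a] = -16·4·(12-(36/5))·(2·12·(36/5)-4²-(36/5)²)/(6·12·50000) = -10496/1171875 m
Load 4 — point force P=-6 kN at a=8 m (b=L-a=4):
  y_4 = -Pbx(L²-b²-x²)/(6LEI)  [x≤a] = -(-6)·4·(36/5)·(12²-4²-(36/5)²)/(6·12·50000) = 1428/390625 m
Superposition: y = Σ y_i = -3433948/146484375 m ≈ -0.023442 m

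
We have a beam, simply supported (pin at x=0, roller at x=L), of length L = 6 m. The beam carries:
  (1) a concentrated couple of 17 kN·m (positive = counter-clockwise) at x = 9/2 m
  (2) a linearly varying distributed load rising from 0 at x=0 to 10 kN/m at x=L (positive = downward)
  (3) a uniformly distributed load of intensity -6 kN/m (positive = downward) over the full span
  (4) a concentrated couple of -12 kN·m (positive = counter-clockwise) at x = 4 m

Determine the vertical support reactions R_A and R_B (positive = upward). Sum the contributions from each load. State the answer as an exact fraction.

R_A = -43/6 kN, R_B = 7/6 kN

Load 1 — applied couple M₀=17 kN·m at a=9/2 m (b=L-a=3/2):
  R_A = M₀/L = 17/6 kN
  R_B = -M₀/L = -17/6 kN
Load 2 — triangular load w₀=10 kN/m (0→w₀ over full span):
  R_A = w₀L/6 = 10·6/6 = 10 kN
  R_B = w₀L/3 = 10·6/3 = 20 kN
Load 3 — uniform load w=-6 kN/m over full span:
  R_A = wL/2 = (-6)·6/2 = -18 kN
  R_B = wL/2 = (-6)·6/2 = -18 kN
Load 4 — applied couple M₀=-12 kN·m at a=4 m (b=L-a=2):
  R_A = M₀/L = (-12)/6 = -2 kN
  R_B = -M₀/L = -(-12)/6 = 2 kN
Superposition: R_A = -43/6 kN, R_B = 7/6 kN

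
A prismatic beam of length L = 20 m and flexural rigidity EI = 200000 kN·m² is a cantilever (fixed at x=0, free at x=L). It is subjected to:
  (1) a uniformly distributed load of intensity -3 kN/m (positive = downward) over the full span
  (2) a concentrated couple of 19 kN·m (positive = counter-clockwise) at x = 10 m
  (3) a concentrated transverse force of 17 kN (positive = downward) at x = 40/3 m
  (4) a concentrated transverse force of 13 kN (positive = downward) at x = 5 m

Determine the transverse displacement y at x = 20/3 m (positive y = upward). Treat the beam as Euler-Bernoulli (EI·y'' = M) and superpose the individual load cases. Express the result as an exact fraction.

Load 1 — uniform load w=-3 kN/m over full span:
  y_1 = -wx²(x²-4Lx+6L²)/(24EI) = -(-3)·(20/3)²·((20/3)²-4·20·(20/3)+6·20²)/(24·200000) = 43/810 m
Load 2 — applied couple M₀=19 kN·m at a=10 m (b=L-a=10):
  y_2 = M₀x²/(2EI)  [x≤a] = 19·(20/3)²/(2·200000) = 19/9000 m
Load 3 — point force P=17 kN at a=40/3 m (b=L-a=20/3):
  y_3 = -Px²(3a-x)/(6EI)  [x≤a] = -17·(20/3)²·(3·(40/3)-(20/3))/(6·200000) = -17/810 m
Load 4 — point force P=13 kN at a=5 m (b=L-a=15):
  y_4 = -Pa²(3x-a)/(6EI)  [x>a] = -13·5²·(3·(20/3)-5)/(6·200000) = -13/3200 m
Superposition: y = Σ y_i = 39071/1296000 m ≈ 0.030147 m

y(20/3) = 39071/1296000 m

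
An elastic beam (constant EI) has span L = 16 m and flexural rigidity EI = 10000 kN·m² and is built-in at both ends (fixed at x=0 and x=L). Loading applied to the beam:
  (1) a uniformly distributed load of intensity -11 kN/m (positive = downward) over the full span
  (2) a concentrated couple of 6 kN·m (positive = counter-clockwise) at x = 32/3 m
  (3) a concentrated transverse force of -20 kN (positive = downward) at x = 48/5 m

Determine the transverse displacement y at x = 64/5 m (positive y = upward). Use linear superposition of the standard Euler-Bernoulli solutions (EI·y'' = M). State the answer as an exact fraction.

Load 1 — uniform load w=-11 kN/m over full span:
  y_1 = -wx²(L-x)²/(24EI) = -(-11)·(64/5)²·(16-(64/5))²/(24·10000) = 90112/1171875 m
Load 2 — applied couple M₀=6 kN·m at a=32/3 m (b=L-a=16/3):
  y_2 = (R_Ax³/6 - M_Ax²/2 - M₀(x-a)²/2)/EI  [x>a] with R_A=1/2, M_A=2 = ((1/2)·(64/5)³/6 - 2·(64/5)²/2 - 6·((64/5)-(32/3))²/2)/10000 = -64/234375 m
Load 3 — point force P=-20 kN at a=48/5 m (b=L-a=32/5):
  y_3 = -Pa²(L-x)²(3bL-(3b+a)(L-x))/(6L³EI)  [x>a] = -(-20)·(48/5)²·(16-(64/5))²·(3·(32/5)·16-(3·(32/5)+(48/5))·(16-(64/5)))/(6·16³·10000) = 32256/1953125 m
Superposition: y = Σ y_i = 545728/5859375 m ≈ 0.093138 m

y(64/5) = 545728/5859375 m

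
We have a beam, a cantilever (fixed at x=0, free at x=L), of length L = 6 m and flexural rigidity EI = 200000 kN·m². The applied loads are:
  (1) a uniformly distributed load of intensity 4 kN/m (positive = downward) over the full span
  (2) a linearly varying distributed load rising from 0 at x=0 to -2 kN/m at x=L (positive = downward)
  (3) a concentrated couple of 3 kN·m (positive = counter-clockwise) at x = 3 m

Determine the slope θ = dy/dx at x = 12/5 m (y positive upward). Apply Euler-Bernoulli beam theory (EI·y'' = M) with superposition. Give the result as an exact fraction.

θ(12/5) = -10143/31250000 rad

Load 1 — uniform load w=4 kN/m over full span:
  θ_1 = -wx(x²-3Lx+3L²)/(6EI) = -4·(12/5)·((12/5)²-3·6·(12/5)+3·6²)/(6·200000) = -441/781250 rad
Load 2 — triangular load w₀=-2 kN/m (0→w₀ over full span):
  θ_2 = (w₀Lx²/4-w₀L²x/3-w₀x⁴/(24L))/EI = ((-2)·6·(12/5)²/4-(-2)·6²·(12/5)/3-(-2)·(12/5)⁴/(24·6))/200000 = 1593/7812500 rad
Load 3 — applied couple M₀=3 kN·m at a=3 m (b=L-a=3):
  θ_3 = M₀x/EI  [x≤a] = 3·(12/5)/200000 = 9/250000 rad
Superposition: θ = Σ θ_i = -10143/31250000 rad ≈ -0.000325 rad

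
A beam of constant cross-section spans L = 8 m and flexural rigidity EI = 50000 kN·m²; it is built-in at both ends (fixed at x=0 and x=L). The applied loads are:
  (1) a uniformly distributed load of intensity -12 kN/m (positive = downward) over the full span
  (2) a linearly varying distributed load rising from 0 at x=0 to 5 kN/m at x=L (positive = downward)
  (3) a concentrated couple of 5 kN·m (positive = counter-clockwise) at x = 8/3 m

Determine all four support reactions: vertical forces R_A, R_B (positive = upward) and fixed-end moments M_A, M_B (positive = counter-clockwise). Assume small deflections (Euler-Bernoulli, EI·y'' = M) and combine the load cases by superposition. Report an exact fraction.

R_A = -247/6 kN, M_A = -160/3 kN·m, R_B = -209/6 kN, M_B = 149/3 kN·m

Load 1 — uniform load w=-12 kN/m over full span:
  R_A = wL/2 = (-12)·8/2 = -48 kN
  M_A = wL²/12 = (-12)·8²/12 = -64 kN·m
  R_B = wL/2 = (-12)·8/2 = -48 kN
  M_B = -wL²/12 = -(-12)·8²/12 = 64 kN·m
Load 2 — triangular load w₀=5 kN/m (0→w₀ over full span):
  R_A = 3w₀L/20 = 3·5·8/20 = 6 kN
  M_A = w₀L²/30 = 5·8²/30 = 32/3 kN·m
  R_B = 7w₀L/20 = 7·5·8/20 = 14 kN
  M_B = -w₀L²/20 = -5·8²/20 = -16 kN·m
Load 3 — applied couple M₀=5 kN·m at a=8/3 m (b=L-a=16/3):
  R_A = 6M₀ab/L³ = 6·5·(8/3)·(16/3)/8³ = 5/6 kN
  M_A = M₀b(2a-b)/L² = 5·(16/3)·(2·(8/3)-(16/3))/8² = 0 kN·m
  R_B = -6M₀ab/L³ = -6·5·(8/3)·(16/3)/8³ = -5/6 kN
  M_B = M₀a(2b-a)/L² = 5·(8/3)·(2·(16/3)-(8/3))/8² = 5/3 kN·m
Superposition: R_A = -247/6 kN, M_A = -160/3 kN·m, R_B = -209/6 kN, M_B = 149/3 kN·m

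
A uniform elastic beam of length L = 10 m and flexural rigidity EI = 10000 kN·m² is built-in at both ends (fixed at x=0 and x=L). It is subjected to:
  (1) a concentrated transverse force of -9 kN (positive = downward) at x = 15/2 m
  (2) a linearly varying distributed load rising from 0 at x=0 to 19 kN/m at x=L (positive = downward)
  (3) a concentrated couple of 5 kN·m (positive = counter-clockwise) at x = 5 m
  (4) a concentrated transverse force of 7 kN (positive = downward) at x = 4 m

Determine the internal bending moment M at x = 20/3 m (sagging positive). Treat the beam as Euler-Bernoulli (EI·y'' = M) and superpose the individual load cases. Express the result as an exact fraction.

M(20/3) = 1809643/64800 kN·m

Load 1 — point force P=-9 kN at a=15/2 m (b=L-a=5/2):
  M_1 = Pb²(3a+b)x/L³ - Pab²/L²  [x≤a] = (-9)·(5/2)²·(3·(15/2)+(5/2))·(20/3)/10³ - (-9)·(15/2)·(5/2)²/10² = -165/32 kN·m
Load 2 — triangular load w₀=19 kN/m (0→w₀ over full span):
  M_2 = 3w₀Lx/20 - w₀L²/30 - w₀x³/(6L) = 3·19·10·(20/3)/20 - 19·10²/30 - 19·(20/3)³/(6·10) = 2660/81 kN·m
Load 3 — applied couple M₀=5 kN·m at a=5 m (b=L-a=5):
  M_3 = R_Ax - M_A - M₀  [x>a] with R_A=3/4, M_A=5/4 = (3/4)·(20/3) - (5/4) - 5 = -5/4 kN·m
Load 4 — point force P=7 kN at a=4 m (b=L-a=6):
  M_4 = Pa²(a+3b)(L-x)/L³ - Pa²b/L²  [x>a] = 7·4²·(4+3·6)·(10-(20/3))/10³ - 7·4²·6/10² = 112/75 kN·m
Superposition: M = Σ M_i = 1809643/64800 kN·m ≈ 27.926590 kN·m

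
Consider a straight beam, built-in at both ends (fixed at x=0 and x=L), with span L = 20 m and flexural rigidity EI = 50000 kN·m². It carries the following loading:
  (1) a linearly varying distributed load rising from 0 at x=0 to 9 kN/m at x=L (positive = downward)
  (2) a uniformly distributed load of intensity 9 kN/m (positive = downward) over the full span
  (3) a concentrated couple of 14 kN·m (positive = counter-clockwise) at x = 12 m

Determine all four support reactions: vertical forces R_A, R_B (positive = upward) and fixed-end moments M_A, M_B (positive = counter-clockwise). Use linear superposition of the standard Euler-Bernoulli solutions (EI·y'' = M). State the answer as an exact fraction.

Load 1 — triangular load w₀=9 kN/m (0→w₀ over full span):
  R_A = 3w₀L/20 = 3·9·20/20 = 27 kN
  M_A = w₀L²/30 = 9·20²/30 = 120 kN·m
  R_B = 7w₀L/20 = 7·9·20/20 = 63 kN
  M_B = -w₀L²/20 = -9·20²/20 = -180 kN·m
Load 2 — uniform load w=9 kN/m over full span:
  R_A = wL/2 = 9·20/2 = 90 kN
  M_A = wL²/12 = 9·20²/12 = 300 kN·m
  R_B = wL/2 = 9·20/2 = 90 kN
  M_B = -wL²/12 = -9·20²/12 = -300 kN·m
Load 3 — applied couple M₀=14 kN·m at a=12 m (b=L-a=8):
  R_A = 6M₀ab/L³ = 6·14·12·8/20³ = 126/125 kN
  M_A = M₀b(2a-b)/L² = 14·8·(2·12-8)/20² = 112/25 kN·m
  R_B = -6M₀ab/L³ = -6·14·12·8/20³ = -126/125 kN
  M_B = M₀a(2b-a)/L² = 14·12·(2·8-12)/20² = 42/25 kN·m
Superposition: R_A = 14751/125 kN, M_A = 10612/25 kN·m, R_B = 18999/125 kN, M_B = -11958/25 kN·m

R_A = 14751/125 kN, M_A = 10612/25 kN·m, R_B = 18999/125 kN, M_B = -11958/25 kN·m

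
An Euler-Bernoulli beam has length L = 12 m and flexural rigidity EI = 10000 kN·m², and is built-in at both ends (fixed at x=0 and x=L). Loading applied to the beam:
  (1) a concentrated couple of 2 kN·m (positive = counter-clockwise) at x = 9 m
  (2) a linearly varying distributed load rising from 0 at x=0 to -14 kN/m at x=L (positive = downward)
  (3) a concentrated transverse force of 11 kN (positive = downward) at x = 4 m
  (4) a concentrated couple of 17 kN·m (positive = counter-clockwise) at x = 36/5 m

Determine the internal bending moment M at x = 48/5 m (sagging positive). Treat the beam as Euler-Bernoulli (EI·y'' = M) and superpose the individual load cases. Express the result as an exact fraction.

Load 1 — applied couple M₀=2 kN·m at a=9 m (b=L-a=3):
  M_1 = R_Ax - M_A - M₀  [x>a] with R_A=3/16, M_A=5/8 = (3/16)·(48/5) - (5/8) - 2 = -33/40 kN·m
Load 2 — triangular load w₀=-14 kN/m (0→w₀ over full span):
  M_2 = 3w₀Lx/20 - w₀L²/30 - w₀x³/(6L) = 3·(-14)·12·(48/5)/20 - (-14)·12²/30 - (-14)·(48/5)³/(6·12) = -336/125 kN·m
Load 3 — point force P=11 kN at a=4 m (b=L-a=8):
  M_3 = Pa²(a+3b)(L-x)/L³ - Pa²b/L²  [x>a] = 11·4²·(4+3·8)·(12-(48/5))/12³ - 11·4²·8/12² = -44/15 kN·m
Load 4 — applied couple M₀=17 kN·m at a=36/5 m (b=L-a=24/5):
  M_4 = R_Ax - M_A - M₀  [x>a] with R_A=51/25, M_A=136/25 = (51/25)·(48/5) - (136/25) - 17 = -357/125 kN·m
Superposition: M = Σ M_i = -27907/3000 kN·m ≈ -9.302333 kN·m

M(48/5) = -27907/3000 kN·m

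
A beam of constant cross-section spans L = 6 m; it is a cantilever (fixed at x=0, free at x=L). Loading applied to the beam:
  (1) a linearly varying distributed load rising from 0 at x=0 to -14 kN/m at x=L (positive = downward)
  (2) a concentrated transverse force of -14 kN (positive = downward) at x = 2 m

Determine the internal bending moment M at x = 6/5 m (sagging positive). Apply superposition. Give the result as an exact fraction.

M(6/5) = 16184/125 kN·m

Load 1 — triangular load w₀=-14 kN/m (0→w₀ over full span):
  M_1 = w₀Lx/2 - w₀L²/3 - w₀x³/(6L) = (-14)·6·(6/5)/2 - (-14)·6²/3 - (-14)·(6/5)³/(6·6) = 14784/125 kN·m
Load 2 — point force P=-14 kN at a=2 m (b=L-a=4):
  M_2 = -P(a-x)  [x≤a] = -(-14)·(2-(6/5)) = 56/5 kN·m
Superposition: M = Σ M_i = 16184/125 kN·m ≈ 129.472000 kN·m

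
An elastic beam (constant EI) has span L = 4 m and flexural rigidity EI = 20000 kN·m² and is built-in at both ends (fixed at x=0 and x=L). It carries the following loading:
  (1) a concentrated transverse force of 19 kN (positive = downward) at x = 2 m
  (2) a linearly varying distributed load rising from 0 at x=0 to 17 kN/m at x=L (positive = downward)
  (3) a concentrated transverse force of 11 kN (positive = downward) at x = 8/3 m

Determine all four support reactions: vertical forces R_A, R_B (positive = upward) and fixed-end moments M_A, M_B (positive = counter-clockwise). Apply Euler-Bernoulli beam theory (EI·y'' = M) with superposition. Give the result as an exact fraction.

Load 1 — point force P=19 kN at a=2 m (b=L-a=2):
  R_A = Pb²(3a+b)/L³ = 19·2²·(3·2+2)/4³ = 19/2 kN
  M_A = Pab²/L² = 19·2·2²/4² = 19/2 kN·m
  R_B = Pa²(a+3b)/L³ = 19·2²·(2+3·2)/4³ = 19/2 kN
  M_B = -Pa²b/L² = -19·2²·2/4² = -19/2 kN·m
Load 2 — triangular load w₀=17 kN/m (0→w₀ over full span):
  R_A = 3w₀L/20 = 3·17·4/20 = 51/5 kN
  M_A = w₀L²/30 = 17·4²/30 = 136/15 kN·m
  R_B = 7w₀L/20 = 7·17·4/20 = 119/5 kN
  M_B = -w₀L²/20 = -17·4²/20 = -68/5 kN·m
Load 3 — point force P=11 kN at a=8/3 m (b=L-a=4/3):
  R_A = Pb²(3a+b)/L³ = 11·(4/3)²·(3·(8/3)+(4/3))/4³ = 77/27 kN
  M_A = Pab²/L² = 11·(8/3)·(4/3)²/4² = 88/27 kN·m
  R_B = Pa²(a+3b)/L³ = 11·(8/3)²·((8/3)+3·(4/3))/4³ = 220/27 kN
  M_B = -Pa²b/L² = -11·(8/3)²·(4/3)/4² = -176/27 kN·m
Superposition: R_A = 6089/270 kN, M_A = 5893/270 kN·m, R_B = 11191/270 kN, M_B = -7997/270 kN·m

R_A = 6089/270 kN, M_A = 5893/270 kN·m, R_B = 11191/270 kN, M_B = -7997/270 kN·m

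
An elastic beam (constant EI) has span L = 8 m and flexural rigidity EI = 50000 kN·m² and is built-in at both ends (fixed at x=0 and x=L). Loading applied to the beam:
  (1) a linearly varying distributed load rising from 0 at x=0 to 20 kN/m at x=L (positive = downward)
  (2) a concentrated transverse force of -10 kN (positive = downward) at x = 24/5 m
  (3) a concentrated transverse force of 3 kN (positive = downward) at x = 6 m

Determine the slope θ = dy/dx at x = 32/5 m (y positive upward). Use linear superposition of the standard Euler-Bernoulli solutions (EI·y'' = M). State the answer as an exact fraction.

Load 1 — triangular load w₀=20 kN/m (0→w₀ over full span):
  θ_1 = -w₀(2x(L-x)(L-2x)(x+2L)+x²(L-x)²)/(120LEI) = -20·(2·(32/5)·(8-(32/5))·(8-2·(32/5))·((32/5)+2·8)+(32/5)²·(8-(32/5))²)/(120·8·50000) = 1024/1171875 rad
Load 2 — point force P=-10 kN at a=24/5 m (b=L-a=16/5):
  θ_2 = Pa²(L-x)(2bL-(3b+a)(L-x))/(2L³EI)  [x>a] = (-10)·(24/5)²·(8-(32/5))·(2·(16/5)·8-(3·(16/5)+(24/5))·(8-(32/5)))/(2·8³·50000) = -396/1953125 rad
Load 3 — point force P=3 kN at a=6 m (b=L-a=2):
  θ_3 = Pa²(L-x)(2bL-(3b+a)(L-x))/(2L³EI)  [x>a] = 3·6²·(8-(32/5))·(2·2·8-(3·2+6)·(8-(32/5)))/(2·8³·50000) = 27/625000 rad
Superposition: θ = Σ θ_i = 33481/46875000 rad ≈ 0.000714 rad

θ(32/5) = 33481/46875000 rad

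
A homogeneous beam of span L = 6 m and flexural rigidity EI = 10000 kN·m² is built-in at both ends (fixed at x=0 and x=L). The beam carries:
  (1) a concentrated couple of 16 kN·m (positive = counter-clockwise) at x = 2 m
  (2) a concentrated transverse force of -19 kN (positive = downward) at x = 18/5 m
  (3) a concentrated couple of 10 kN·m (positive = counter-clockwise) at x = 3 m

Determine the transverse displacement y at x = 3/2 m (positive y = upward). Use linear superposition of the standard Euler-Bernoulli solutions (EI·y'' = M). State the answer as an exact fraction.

Load 1 — applied couple M₀=16 kN·m at a=2 m (b=L-a=4):
  y_1 = (R_Ax³/6 - M_Ax²/2)/EI  [x≤a] with R_A=32/9, M_A=0 = ((32/9)·(3/2)³/6 - 0·(3/2)²/2)/10000 = 1/5000 m
Load 2 — point force P=-19 kN at a=18/5 m (b=L-a=12/5):
  y_2 = -Pb²x²(3aL-(3a+b)x)/(6L³EI)  [x≤a] = -(-19)·(12/5)²·(3/2)²·(3·(18/5)·6-(3·(18/5)+(12/5))·(3/2))/(6·6³·10000) = 171/200000 m
Load 3 — applied couple M₀=10 kN·m at a=3 m (b=L-a=3):
  y_3 = (R_Ax³/6 - M_Ax²/2)/EI  [x≤a] with R_A=5/2, M_A=5/2 = ((5/2)·(3/2)³/6 - (5/2)·(3/2)²/2)/10000 = -9/64000 m
Superposition: y = Σ y_i = 1463/1600000 m ≈ 0.000914 m

y(3/2) = 1463/1600000 m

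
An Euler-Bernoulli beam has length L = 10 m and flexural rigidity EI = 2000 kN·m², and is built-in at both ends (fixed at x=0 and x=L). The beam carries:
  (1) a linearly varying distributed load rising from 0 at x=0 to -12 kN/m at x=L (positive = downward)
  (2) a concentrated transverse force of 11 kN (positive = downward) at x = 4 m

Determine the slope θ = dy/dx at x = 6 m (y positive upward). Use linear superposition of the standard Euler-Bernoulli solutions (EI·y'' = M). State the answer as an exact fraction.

θ(6) = -62/15625 rad

Load 1 — triangular load w₀=-12 kN/m (0→w₀ over full span):
  θ_1 = -w₀(2x(L-x)(L-2x)(x+2L)+x²(L-x)²)/(120LEI) = -(-12)·(2·6·(10-6)·(10-2·6)·(6+2·10)+6²·(10-6)²)/(120·10·2000) = -6/625 rad
Load 2 — point force P=11 kN at a=4 m (b=L-a=6):
  θ_2 = Pa²(L-x)(2bL-(3b+a)(L-x))/(2L³EI)  [x>a] = 11·4²·(10-6)·(2·6·10-(3·6+4)·(10-6))/(2·10³·2000) = 88/15625 rad
Superposition: θ = Σ θ_i = -62/15625 rad ≈ -0.003968 rad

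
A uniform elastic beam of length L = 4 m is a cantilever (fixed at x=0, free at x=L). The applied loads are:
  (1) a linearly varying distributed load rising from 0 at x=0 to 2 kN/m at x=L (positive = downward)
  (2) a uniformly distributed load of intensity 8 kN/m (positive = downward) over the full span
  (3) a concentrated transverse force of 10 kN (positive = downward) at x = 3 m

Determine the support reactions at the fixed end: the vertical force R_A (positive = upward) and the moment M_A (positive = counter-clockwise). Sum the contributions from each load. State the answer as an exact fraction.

R_A = 46 kN, M_A = 314/3 kN·m

Load 1 — triangular load w₀=2 kN/m (0→w₀ over full span):
  R_A = w₀L/2 = 2·4/2 = 4 kN
  M_A = w₀L²/3 = 2·4²/3 = 32/3 kN·m
Load 2 — uniform load w=8 kN/m over full span:
  R_A = wL = 8·4 = 32 kN
  M_A = wL²/2 = 8·4²/2 = 64 kN·m
Load 3 — point force P=10 kN at a=3 m (b=L-a=1):
  R_A = P = 10 kN
  M_A = Pa = 10·3 = 30 kN·m
Superposition: R_A = 46 kN, M_A = 314/3 kN·m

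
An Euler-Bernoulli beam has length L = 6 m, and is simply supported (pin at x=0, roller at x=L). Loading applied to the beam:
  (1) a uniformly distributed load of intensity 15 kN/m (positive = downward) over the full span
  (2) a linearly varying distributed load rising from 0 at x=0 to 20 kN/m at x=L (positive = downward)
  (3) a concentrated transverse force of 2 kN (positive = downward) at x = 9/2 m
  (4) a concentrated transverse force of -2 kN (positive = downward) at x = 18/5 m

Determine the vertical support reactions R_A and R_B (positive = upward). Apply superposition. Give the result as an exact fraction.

Load 1 — uniform load w=15 kN/m over full span:
  R_A = wL/2 = 15·6/2 = 45 kN
  R_B = wL/2 = 15·6/2 = 45 kN
Load 2 — triangular load w₀=20 kN/m (0→w₀ over full span):
  R_A = w₀L/6 = 20·6/6 = 20 kN
  R_B = w₀L/3 = 20·6/3 = 40 kN
Load 3 — point force P=2 kN at a=9/2 m (b=L-a=3/2):
  R_A = Pb/L = 2·(3/2)/6 = 1/2 kN
  R_B = Pa/L = 2·(9/2)/6 = 3/2 kN
Load 4 — point force P=-2 kN at a=18/5 m (b=L-a=12/5):
  R_A = Pb/L = (-2)·(12/5)/6 = -4/5 kN
  R_B = Pa/L = (-2)·(18/5)/6 = -6/5 kN
Superposition: R_A = 647/10 kN, R_B = 853/10 kN

R_A = 647/10 kN, R_B = 853/10 kN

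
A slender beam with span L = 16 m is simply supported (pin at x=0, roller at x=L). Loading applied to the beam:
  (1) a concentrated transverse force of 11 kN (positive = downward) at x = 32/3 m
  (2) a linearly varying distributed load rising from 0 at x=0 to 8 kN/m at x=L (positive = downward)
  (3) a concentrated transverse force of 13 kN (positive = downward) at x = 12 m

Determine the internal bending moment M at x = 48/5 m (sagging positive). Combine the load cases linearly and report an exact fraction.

M(48/5) = 24684/125 kN·m

Load 1 — point force P=11 kN at a=32/3 m (b=L-a=16/3):
  M_1 = Pbx/L  [x≤a] = 11·(16/3)·(48/5)/16 = 176/5 kN·m
Load 2 — triangular load w₀=8 kN/m (0→w₀ over full span):
  M_2 = w₀Lx/6 - w₀x³/(6L) = 8·16·(48/5)/6 - 8·(48/5)³/(6·16) = 16384/125 kN·m
Load 3 — point force P=13 kN at a=12 m (b=L-a=4):
  M_3 = Pbx/L  [x≤a] = 13·4·(48/5)/16 = 156/5 kN·m
Superposition: M = Σ M_i = 24684/125 kN·m ≈ 197.472000 kN·m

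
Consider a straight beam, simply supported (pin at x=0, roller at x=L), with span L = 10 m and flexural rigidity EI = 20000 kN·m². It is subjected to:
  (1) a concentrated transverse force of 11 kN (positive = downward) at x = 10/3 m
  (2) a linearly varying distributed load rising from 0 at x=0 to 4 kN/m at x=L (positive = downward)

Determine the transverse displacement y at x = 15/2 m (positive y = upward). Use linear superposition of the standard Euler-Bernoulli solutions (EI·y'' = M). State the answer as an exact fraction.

y(15/2) = -26537/1658880 m

Load 1 — point force P=11 kN at a=10/3 m (b=L-a=20/3):
  y_1 = -Pa(L-x)(2Lx-a²-x²)/(6LEI)  [x>a] = -11·(10/3)·(10-(15/2))·(2·10·(15/2)-(10/3)²-(15/2)²)/(6·10·20000) = -1309/207360 m
Load 2 — triangular load w₀=4 kN/m (0→w₀ over full span):
  y_2 = -w₀x(7L⁴-10L²x²+3x⁴)/(360LEI) = -4·(15/2)·(7·10⁴-10·10²·(15/2)²+3·(15/2)⁴)/(360·10·20000) = -119/12288 m
Superposition: y = Σ y_i = -26537/1658880 m ≈ -0.015997 m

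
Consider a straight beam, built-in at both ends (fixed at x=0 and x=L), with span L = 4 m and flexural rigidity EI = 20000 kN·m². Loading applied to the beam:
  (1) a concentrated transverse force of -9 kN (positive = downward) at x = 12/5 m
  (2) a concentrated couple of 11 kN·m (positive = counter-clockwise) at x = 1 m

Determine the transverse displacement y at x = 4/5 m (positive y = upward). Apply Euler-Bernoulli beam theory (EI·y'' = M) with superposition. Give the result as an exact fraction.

Load 1 — point force P=-9 kN at a=12/5 m (b=L-a=8/5):
  y_1 = -Pb²x²(3aL-(3a+b)x)/(6L³EI)  [x≤a] = -(-9)·(8/5)²·(4/5)²·(3·(12/5)·4-(3·(12/5)+(8/5))·(4/5))/(6·4³·20000) = 408/9765625 m
Load 2 — applied couple M₀=11 kN·m at a=1 m (b=L-a=3):
  y_2 = (R_Ax³/6 - M_Ax²/2)/EI  [x≤a] with R_A=99/32, M_A=-33/16 = ((99/32)·(4/5)³/6 - (-33/16)·(4/5)²/2)/20000 = 231/5000000 m
Superposition: y = Σ y_i = 54987/625000000 m ≈ 0.000088 m

y(4/5) = 54987/625000000 m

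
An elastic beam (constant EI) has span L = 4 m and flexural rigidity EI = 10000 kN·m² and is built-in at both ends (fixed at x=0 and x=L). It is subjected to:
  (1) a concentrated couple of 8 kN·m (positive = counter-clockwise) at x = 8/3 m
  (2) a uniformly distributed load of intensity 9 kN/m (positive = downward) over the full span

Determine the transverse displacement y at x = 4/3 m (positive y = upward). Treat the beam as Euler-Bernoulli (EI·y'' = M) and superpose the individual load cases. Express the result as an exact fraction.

Load 1 — applied couple M₀=8 kN·m at a=8/3 m (b=L-a=4/3):
  y_1 = (R_Ax³/6 - M_Ax²/2)/EI  [x≤a] with R_A=8/3, M_A=8/3 = ((8/3)·(4/3)³/6 - (8/3)·(4/3)²/2)/10000 = -4/30375 m
Load 2 — uniform load w=9 kN/m over full span:
  y_2 = -wx²(L-x)²/(24EI) = -9·(4/3)²·(4-(4/3))²/(24·10000) = -8/16875 m
Superposition: y = Σ y_i = -92/151875 m ≈ -0.000606 m

y(4/3) = -92/151875 m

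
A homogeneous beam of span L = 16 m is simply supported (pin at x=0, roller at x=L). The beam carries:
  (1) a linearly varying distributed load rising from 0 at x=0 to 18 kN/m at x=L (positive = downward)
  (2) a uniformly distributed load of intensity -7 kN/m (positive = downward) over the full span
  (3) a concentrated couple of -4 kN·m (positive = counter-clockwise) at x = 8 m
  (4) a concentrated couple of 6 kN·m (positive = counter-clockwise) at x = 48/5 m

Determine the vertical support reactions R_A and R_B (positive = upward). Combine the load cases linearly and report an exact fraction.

Load 1 — triangular load w₀=18 kN/m (0→w₀ over full span):
  R_A = w₀L/6 = 18·16/6 = 48 kN
  R_B = w₀L/3 = 18·16/3 = 96 kN
Load 2 — uniform load w=-7 kN/m over full span:
  R_A = wL/2 = (-7)·16/2 = -56 kN
  R_B = wL/2 = (-7)·16/2 = -56 kN
Load 3 — applied couple M₀=-4 kN·m at a=8 m (b=L-a=8):
  R_A = M₀/L = (-4)/16 = -1/4 kN
  R_B = -M₀/L = -(-4)/16 = 1/4 kN
Load 4 — applied couple M₀=6 kN·m at a=48/5 m (b=L-a=32/5):
  R_A = M₀/L = 6/16 = 3/8 kN
  R_B = -M₀/L = -6/16 = -3/8 kN
Superposition: R_A = -63/8 kN, R_B = 319/8 kN

R_A = -63/8 kN, R_B = 319/8 kN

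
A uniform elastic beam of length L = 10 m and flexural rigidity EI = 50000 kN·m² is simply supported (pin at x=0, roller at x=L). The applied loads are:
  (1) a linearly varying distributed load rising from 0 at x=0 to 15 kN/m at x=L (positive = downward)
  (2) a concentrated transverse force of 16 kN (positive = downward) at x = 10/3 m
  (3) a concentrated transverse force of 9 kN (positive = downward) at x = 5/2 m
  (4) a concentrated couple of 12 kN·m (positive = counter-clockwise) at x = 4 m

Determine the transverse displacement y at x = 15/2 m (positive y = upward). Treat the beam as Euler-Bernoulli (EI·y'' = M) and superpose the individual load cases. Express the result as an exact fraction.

y(15/2) = -40191203/2073600000 m

Load 1 — triangular load w₀=15 kN/m (0→w₀ over full span):
  y_1 = -w₀x(7L⁴-10L²x²+3x⁴)/(360LEI) = -15·(15/2)·(7·10⁴-10·10²·(15/2)²+3·(15/2)⁴)/(360·10·50000) = -119/8192 m
Load 2 — point force P=16 kN at a=10/3 m (b=L-a=20/3):
  y_2 = -Pa(L-x)(2Lx-a²-x²)/(6LEI)  [x>a] = -16·(10/3)·(10-(15/2))·(2·10·(15/2)-(10/3)²-(15/2)²)/(6·10·50000) = -119/32400 m
Load 3 — point force P=9 kN at a=5/2 m (b=L-a=15/2):
  y_3 = -Pa(L-x)(2Lx-a²-x²)/(6LEI)  [x>a] = -9·(5/2)·(10-(15/2))·(2·10·(15/2)-(5/2)²-(15/2)²)/(6·10·50000) = -21/12800 m
Load 4 — applied couple M₀=12 kN·m at a=4 m (b=L-a=6):
  y_4 = (M₀x³/(6L)-M₀(x-a)²/2+C₁x)/EI  [x>a] with C₁=M₀(3b²-L²)/(6L)=8/5 = (12·(15/2)³/(6·10)-12·((15/2)-4)²/2+(8/5)·(15/2))/50000 = 183/400000 m
Superposition: y = Σ y_i = -40191203/2073600000 m ≈ -0.019382 m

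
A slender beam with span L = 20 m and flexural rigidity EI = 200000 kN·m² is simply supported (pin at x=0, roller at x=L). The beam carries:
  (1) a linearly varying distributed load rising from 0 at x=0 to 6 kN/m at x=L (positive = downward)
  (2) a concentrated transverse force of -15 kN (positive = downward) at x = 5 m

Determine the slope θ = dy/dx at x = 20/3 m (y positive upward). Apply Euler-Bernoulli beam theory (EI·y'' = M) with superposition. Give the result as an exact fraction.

θ(20/3) = -10747/5184000 rad

Load 1 — triangular load w₀=6 kN/m (0→w₀ over full span):
  θ_1 = -w₀(7L⁴-30L²x²+15x⁴)/(360LEI) = -6·(7·20⁴-30·20²·(20/3)²+15·(20/3)⁴)/(360·20·200000) = -26/10125 rad
Load 2 — point force P=-15 kN at a=5 m (b=L-a=15):
  θ_2 = -Pa(2L²-6Lx+3x²+a²)/(6LEI)  [x>a] = -(-15)·5·(2·20²-6·20·(20/3)+3·(20/3)²+5²)/(6·20·200000) = 19/38400 rad
Superposition: θ = Σ θ_i = -10747/5184000 rad ≈ -0.002073 rad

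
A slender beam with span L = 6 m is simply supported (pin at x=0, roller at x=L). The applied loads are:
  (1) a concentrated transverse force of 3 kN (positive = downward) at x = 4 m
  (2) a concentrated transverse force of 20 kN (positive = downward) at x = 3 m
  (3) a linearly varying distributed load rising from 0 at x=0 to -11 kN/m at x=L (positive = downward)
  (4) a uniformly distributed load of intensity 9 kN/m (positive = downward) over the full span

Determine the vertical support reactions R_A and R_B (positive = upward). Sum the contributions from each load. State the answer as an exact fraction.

Load 1 — point force P=3 kN at a=4 m (b=L-a=2):
  R_A = Pb/L = 3·2/6 = 1 kN
  R_B = Pa/L = 3·4/6 = 2 kN
Load 2 — point force P=20 kN at a=3 m (b=L-a=3):
  R_A = Pb/L = 20·3/6 = 10 kN
  R_B = Pa/L = 20·3/6 = 10 kN
Load 3 — triangular load w₀=-11 kN/m (0→w₀ over full span):
  R_A = w₀L/6 = (-11)·6/6 = -11 kN
  R_B = w₀L/3 = (-11)·6/3 = -22 kN
Load 4 — uniform load w=9 kN/m over full span:
  R_A = wL/2 = 9·6/2 = 27 kN
  R_B = wL/2 = 9·6/2 = 27 kN
Superposition: R_A = 27 kN, R_B = 17 kN

R_A = 27 kN, R_B = 17 kN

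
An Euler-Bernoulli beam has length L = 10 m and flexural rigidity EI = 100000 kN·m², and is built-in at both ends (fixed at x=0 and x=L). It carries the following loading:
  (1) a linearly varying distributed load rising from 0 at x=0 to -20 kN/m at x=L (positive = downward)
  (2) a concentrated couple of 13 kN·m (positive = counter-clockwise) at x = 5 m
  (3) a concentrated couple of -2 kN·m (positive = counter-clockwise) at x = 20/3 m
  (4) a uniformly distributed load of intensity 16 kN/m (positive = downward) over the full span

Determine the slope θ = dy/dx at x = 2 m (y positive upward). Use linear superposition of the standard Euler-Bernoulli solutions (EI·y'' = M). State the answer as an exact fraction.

θ(2) = -827/1500000 rad

Load 1 — triangular load w₀=-20 kN/m (0→w₀ over full span):
  θ_1 = -w₀(2x(L-x)(L-2x)(x+2L)+x²(L-x)²)/(120LEI) = -(-20)·(2·2·(10-2)·(10-2·2)·(2+2·10)+2²·(10-2)²)/(120·10·100000) = 7/9375 rad
Load 2 — applied couple M₀=13 kN·m at a=5 m (b=L-a=5):
  θ_2 = (R_Ax²/2 - M_Ax)/EI  [x≤a] with R_A=39/20, M_A=13/4 = ((39/20)·2²/2 - (13/4)·2)/100000 = -13/500000 rad
Load 3 — applied couple M₀=-2 kN·m at a=20/3 m (b=L-a=10/3):
  θ_3 = (R_Ax²/2 - M_Ax)/EI  [x≤a] with R_A=-4/15, M_A=-2/3 = ((-4/15)·2²/2 - (-2/3)·2)/100000 = 1/125000 rad
Load 4 — uniform load w=16 kN/m over full span:
  θ_4 = -wx(L-x)(L-2x)/(12EI) = -16·2·(10-2)·(10-2·2)/(12·100000) = -4/3125 rad
Superposition: θ = Σ θ_i = -827/1500000 rad ≈ -0.000551 rad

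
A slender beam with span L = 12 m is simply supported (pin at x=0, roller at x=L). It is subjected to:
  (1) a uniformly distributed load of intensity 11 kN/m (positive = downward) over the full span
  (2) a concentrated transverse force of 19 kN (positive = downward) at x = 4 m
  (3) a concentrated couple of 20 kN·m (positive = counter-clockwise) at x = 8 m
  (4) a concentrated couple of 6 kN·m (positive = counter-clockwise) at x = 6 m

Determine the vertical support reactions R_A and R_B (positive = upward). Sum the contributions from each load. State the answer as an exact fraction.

R_A = 485/6 kN, R_B = 421/6 kN

Load 1 — uniform load w=11 kN/m over full span:
  R_A = wL/2 = 11·12/2 = 66 kN
  R_B = wL/2 = 11·12/2 = 66 kN
Load 2 — point force P=19 kN at a=4 m (b=L-a=8):
  R_A = Pb/L = 19·8/12 = 38/3 kN
  R_B = Pa/L = 19·4/12 = 19/3 kN
Load 3 — applied couple M₀=20 kN·m at a=8 m (b=L-a=4):
  R_A = M₀/L = 20/12 = 5/3 kN
  R_B = -M₀/L = -20/12 = -5/3 kN
Load 4 — applied couple M₀=6 kN·m at a=6 m (b=L-a=6):
  R_A = M₀/L = 6/12 = 1/2 kN
  R_B = -M₀/L = -6/12 = -1/2 kN
Superposition: R_A = 485/6 kN, R_B = 421/6 kN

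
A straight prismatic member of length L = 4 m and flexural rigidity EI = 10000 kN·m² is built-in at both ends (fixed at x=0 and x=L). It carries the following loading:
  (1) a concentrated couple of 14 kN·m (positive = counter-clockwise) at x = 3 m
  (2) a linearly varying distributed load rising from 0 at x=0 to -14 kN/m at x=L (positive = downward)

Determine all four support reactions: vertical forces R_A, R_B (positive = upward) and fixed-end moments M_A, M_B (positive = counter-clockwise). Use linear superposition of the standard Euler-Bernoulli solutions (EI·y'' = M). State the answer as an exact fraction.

R_A = -357/80 kN, M_A = -371/120 kN·m, R_B = -1883/80 kN, M_B = 343/40 kN·m

Load 1 — applied couple M₀=14 kN·m at a=3 m (b=L-a=1):
  R_A = 6M₀ab/L³ = 6·14·3·1/4³ = 63/16 kN
  M_A = M₀b(2a-b)/L² = 14·1·(2·3-1)/4² = 35/8 kN·m
  R_B = -6M₀ab/L³ = -6·14·3·1/4³ = -63/16 kN
  M_B = M₀a(2b-a)/L² = 14·3·(2·1-3)/4² = -21/8 kN·m
Load 2 — triangular load w₀=-14 kN/m (0→w₀ over full span):
  R_A = 3w₀L/20 = 3·(-14)·4/20 = -42/5 kN
  M_A = w₀L²/30 = (-14)·4²/30 = -112/15 kN·m
  R_B = 7w₀L/20 = 7·(-14)·4/20 = -98/5 kN
  M_B = -w₀L²/20 = -(-14)·4²/20 = 56/5 kN·m
Superposition: R_A = -357/80 kN, M_A = -371/120 kN·m, R_B = -1883/80 kN, M_B = 343/40 kN·m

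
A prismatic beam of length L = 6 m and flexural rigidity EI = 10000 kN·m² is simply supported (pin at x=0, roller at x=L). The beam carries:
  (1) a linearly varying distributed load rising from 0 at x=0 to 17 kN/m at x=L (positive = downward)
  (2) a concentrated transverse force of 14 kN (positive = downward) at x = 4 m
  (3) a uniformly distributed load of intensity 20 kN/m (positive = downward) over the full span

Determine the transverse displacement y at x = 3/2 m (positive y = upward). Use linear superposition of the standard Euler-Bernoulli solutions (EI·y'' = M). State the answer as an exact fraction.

y(3/2) = -114553/3072000 m

Load 1 — triangular load w₀=17 kN/m (0→w₀ over full span):
  y_1 = -w₀x(7L⁴-10L²x²+3x⁴)/(360LEI) = -17·(3/2)·(7·6⁴-10·6²·(3/2)²+3·(3/2)⁴)/(360·6·10000) = -50031/5120000 m
Load 2 — point force P=14 kN at a=4 m (b=L-a=2):
  y_2 = -Pbx(L²-b²-x²)/(6LEI)  [x≤a] = -14·2·(3/2)·(6²-2²-(3/2)²)/(6·6·10000) = -833/240000 m
Load 3 — uniform load w=20 kN/m over full span:
  y_3 = -wx(L³-2Lx²+x³)/(24EI) = -20·(3/2)·(6³-2·6·(3/2)²+(3/2)³)/(24·10000) = -1539/64000 m
Superposition: y = Σ y_i = -114553/3072000 m ≈ -0.037289 m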